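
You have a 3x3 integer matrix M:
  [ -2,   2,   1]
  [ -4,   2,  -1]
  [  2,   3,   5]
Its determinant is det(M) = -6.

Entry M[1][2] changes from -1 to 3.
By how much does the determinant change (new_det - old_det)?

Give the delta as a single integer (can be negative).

Answer: 40

Derivation:
Cofactor C_12 = 10
Entry delta = 3 - -1 = 4
Det delta = entry_delta * cofactor = 4 * 10 = 40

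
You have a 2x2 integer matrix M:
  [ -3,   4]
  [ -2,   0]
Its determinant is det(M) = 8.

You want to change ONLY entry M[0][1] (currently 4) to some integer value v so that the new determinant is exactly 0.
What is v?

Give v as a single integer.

Answer: 0

Derivation:
det is linear in entry M[0][1]: det = old_det + (v - 4) * C_01
Cofactor C_01 = 2
Want det = 0: 8 + (v - 4) * 2 = 0
  (v - 4) = -8 / 2 = -4
  v = 4 + (-4) = 0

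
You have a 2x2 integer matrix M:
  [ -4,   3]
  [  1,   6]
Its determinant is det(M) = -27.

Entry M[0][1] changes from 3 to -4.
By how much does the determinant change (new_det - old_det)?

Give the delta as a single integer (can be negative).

Answer: 7

Derivation:
Cofactor C_01 = -1
Entry delta = -4 - 3 = -7
Det delta = entry_delta * cofactor = -7 * -1 = 7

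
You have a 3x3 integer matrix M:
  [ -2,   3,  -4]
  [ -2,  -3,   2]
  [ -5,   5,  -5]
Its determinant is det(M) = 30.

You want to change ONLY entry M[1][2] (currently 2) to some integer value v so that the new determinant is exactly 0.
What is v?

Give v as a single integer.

Answer: 8

Derivation:
det is linear in entry M[1][2]: det = old_det + (v - 2) * C_12
Cofactor C_12 = -5
Want det = 0: 30 + (v - 2) * -5 = 0
  (v - 2) = -30 / -5 = 6
  v = 2 + (6) = 8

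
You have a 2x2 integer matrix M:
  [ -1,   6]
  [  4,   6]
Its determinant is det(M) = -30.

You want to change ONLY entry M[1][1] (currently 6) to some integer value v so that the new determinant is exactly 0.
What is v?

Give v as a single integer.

det is linear in entry M[1][1]: det = old_det + (v - 6) * C_11
Cofactor C_11 = -1
Want det = 0: -30 + (v - 6) * -1 = 0
  (v - 6) = 30 / -1 = -30
  v = 6 + (-30) = -24

Answer: -24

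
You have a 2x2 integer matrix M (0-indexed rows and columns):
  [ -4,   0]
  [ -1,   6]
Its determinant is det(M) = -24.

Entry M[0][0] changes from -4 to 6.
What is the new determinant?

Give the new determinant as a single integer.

det is linear in row 0: changing M[0][0] by delta changes det by delta * cofactor(0,0).
Cofactor C_00 = (-1)^(0+0) * minor(0,0) = 6
Entry delta = 6 - -4 = 10
Det delta = 10 * 6 = 60
New det = -24 + 60 = 36

Answer: 36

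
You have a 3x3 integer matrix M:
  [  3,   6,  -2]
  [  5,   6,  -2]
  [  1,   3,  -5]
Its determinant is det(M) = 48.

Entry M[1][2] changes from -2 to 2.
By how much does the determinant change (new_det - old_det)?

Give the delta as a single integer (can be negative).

Answer: -12

Derivation:
Cofactor C_12 = -3
Entry delta = 2 - -2 = 4
Det delta = entry_delta * cofactor = 4 * -3 = -12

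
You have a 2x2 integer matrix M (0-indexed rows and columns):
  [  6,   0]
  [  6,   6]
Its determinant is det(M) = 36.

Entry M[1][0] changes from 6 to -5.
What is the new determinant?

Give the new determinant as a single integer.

Answer: 36

Derivation:
det is linear in row 1: changing M[1][0] by delta changes det by delta * cofactor(1,0).
Cofactor C_10 = (-1)^(1+0) * minor(1,0) = 0
Entry delta = -5 - 6 = -11
Det delta = -11 * 0 = 0
New det = 36 + 0 = 36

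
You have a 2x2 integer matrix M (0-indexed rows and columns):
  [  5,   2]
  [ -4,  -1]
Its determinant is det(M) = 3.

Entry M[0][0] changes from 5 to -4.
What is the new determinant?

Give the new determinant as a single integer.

Answer: 12

Derivation:
det is linear in row 0: changing M[0][0] by delta changes det by delta * cofactor(0,0).
Cofactor C_00 = (-1)^(0+0) * minor(0,0) = -1
Entry delta = -4 - 5 = -9
Det delta = -9 * -1 = 9
New det = 3 + 9 = 12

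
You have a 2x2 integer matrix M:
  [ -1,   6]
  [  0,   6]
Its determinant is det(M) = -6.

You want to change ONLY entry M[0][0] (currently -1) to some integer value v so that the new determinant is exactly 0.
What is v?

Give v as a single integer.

det is linear in entry M[0][0]: det = old_det + (v - -1) * C_00
Cofactor C_00 = 6
Want det = 0: -6 + (v - -1) * 6 = 0
  (v - -1) = 6 / 6 = 1
  v = -1 + (1) = 0

Answer: 0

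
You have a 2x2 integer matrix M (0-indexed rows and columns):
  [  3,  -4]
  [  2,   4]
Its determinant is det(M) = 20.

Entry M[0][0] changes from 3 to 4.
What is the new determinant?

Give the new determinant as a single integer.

Answer: 24

Derivation:
det is linear in row 0: changing M[0][0] by delta changes det by delta * cofactor(0,0).
Cofactor C_00 = (-1)^(0+0) * minor(0,0) = 4
Entry delta = 4 - 3 = 1
Det delta = 1 * 4 = 4
New det = 20 + 4 = 24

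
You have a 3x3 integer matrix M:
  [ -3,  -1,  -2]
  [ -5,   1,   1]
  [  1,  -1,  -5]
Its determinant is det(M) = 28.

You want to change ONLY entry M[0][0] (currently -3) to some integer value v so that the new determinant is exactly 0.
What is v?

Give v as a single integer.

Answer: 4

Derivation:
det is linear in entry M[0][0]: det = old_det + (v - -3) * C_00
Cofactor C_00 = -4
Want det = 0: 28 + (v - -3) * -4 = 0
  (v - -3) = -28 / -4 = 7
  v = -3 + (7) = 4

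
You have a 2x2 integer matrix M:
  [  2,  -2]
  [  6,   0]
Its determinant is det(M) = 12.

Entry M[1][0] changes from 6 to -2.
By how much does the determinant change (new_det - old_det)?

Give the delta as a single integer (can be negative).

Answer: -16

Derivation:
Cofactor C_10 = 2
Entry delta = -2 - 6 = -8
Det delta = entry_delta * cofactor = -8 * 2 = -16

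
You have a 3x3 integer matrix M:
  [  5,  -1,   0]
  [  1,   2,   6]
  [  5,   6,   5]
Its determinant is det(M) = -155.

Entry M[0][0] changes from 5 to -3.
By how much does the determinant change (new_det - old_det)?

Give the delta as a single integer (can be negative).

Cofactor C_00 = -26
Entry delta = -3 - 5 = -8
Det delta = entry_delta * cofactor = -8 * -26 = 208

Answer: 208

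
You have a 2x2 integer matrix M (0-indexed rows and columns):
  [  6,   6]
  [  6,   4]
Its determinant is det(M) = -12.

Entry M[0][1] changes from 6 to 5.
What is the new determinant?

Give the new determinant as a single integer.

det is linear in row 0: changing M[0][1] by delta changes det by delta * cofactor(0,1).
Cofactor C_01 = (-1)^(0+1) * minor(0,1) = -6
Entry delta = 5 - 6 = -1
Det delta = -1 * -6 = 6
New det = -12 + 6 = -6

Answer: -6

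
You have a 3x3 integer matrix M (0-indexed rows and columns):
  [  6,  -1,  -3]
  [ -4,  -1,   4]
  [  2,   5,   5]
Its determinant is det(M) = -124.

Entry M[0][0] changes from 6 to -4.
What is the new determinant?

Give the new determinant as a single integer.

det is linear in row 0: changing M[0][0] by delta changes det by delta * cofactor(0,0).
Cofactor C_00 = (-1)^(0+0) * minor(0,0) = -25
Entry delta = -4 - 6 = -10
Det delta = -10 * -25 = 250
New det = -124 + 250 = 126

Answer: 126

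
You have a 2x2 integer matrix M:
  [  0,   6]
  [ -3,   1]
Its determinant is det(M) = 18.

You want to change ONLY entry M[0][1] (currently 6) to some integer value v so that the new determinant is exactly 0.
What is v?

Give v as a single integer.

det is linear in entry M[0][1]: det = old_det + (v - 6) * C_01
Cofactor C_01 = 3
Want det = 0: 18 + (v - 6) * 3 = 0
  (v - 6) = -18 / 3 = -6
  v = 6 + (-6) = 0

Answer: 0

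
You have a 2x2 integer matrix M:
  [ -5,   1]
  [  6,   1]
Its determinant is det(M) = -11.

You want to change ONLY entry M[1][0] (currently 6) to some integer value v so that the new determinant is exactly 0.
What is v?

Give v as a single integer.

det is linear in entry M[1][0]: det = old_det + (v - 6) * C_10
Cofactor C_10 = -1
Want det = 0: -11 + (v - 6) * -1 = 0
  (v - 6) = 11 / -1 = -11
  v = 6 + (-11) = -5

Answer: -5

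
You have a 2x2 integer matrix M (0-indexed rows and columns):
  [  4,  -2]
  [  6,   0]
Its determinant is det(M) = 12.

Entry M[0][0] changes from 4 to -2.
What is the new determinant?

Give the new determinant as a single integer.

Answer: 12

Derivation:
det is linear in row 0: changing M[0][0] by delta changes det by delta * cofactor(0,0).
Cofactor C_00 = (-1)^(0+0) * minor(0,0) = 0
Entry delta = -2 - 4 = -6
Det delta = -6 * 0 = 0
New det = 12 + 0 = 12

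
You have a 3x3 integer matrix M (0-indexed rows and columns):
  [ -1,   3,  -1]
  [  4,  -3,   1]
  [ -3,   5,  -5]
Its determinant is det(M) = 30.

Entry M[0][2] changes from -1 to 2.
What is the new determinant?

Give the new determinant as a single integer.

Answer: 63

Derivation:
det is linear in row 0: changing M[0][2] by delta changes det by delta * cofactor(0,2).
Cofactor C_02 = (-1)^(0+2) * minor(0,2) = 11
Entry delta = 2 - -1 = 3
Det delta = 3 * 11 = 33
New det = 30 + 33 = 63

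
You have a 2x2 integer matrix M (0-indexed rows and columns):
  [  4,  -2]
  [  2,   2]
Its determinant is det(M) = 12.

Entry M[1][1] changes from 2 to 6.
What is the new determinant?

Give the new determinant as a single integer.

Answer: 28

Derivation:
det is linear in row 1: changing M[1][1] by delta changes det by delta * cofactor(1,1).
Cofactor C_11 = (-1)^(1+1) * minor(1,1) = 4
Entry delta = 6 - 2 = 4
Det delta = 4 * 4 = 16
New det = 12 + 16 = 28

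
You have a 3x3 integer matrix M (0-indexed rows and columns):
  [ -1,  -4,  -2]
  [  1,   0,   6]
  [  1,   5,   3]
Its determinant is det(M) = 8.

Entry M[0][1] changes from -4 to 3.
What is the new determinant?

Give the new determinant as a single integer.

Answer: 29

Derivation:
det is linear in row 0: changing M[0][1] by delta changes det by delta * cofactor(0,1).
Cofactor C_01 = (-1)^(0+1) * minor(0,1) = 3
Entry delta = 3 - -4 = 7
Det delta = 7 * 3 = 21
New det = 8 + 21 = 29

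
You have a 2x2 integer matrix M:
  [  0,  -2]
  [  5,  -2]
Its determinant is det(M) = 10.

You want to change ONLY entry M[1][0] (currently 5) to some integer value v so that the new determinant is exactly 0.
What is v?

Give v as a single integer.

Answer: 0

Derivation:
det is linear in entry M[1][0]: det = old_det + (v - 5) * C_10
Cofactor C_10 = 2
Want det = 0: 10 + (v - 5) * 2 = 0
  (v - 5) = -10 / 2 = -5
  v = 5 + (-5) = 0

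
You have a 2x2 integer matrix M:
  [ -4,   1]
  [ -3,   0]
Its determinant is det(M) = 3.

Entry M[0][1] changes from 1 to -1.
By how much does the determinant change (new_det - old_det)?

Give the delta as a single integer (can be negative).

Answer: -6

Derivation:
Cofactor C_01 = 3
Entry delta = -1 - 1 = -2
Det delta = entry_delta * cofactor = -2 * 3 = -6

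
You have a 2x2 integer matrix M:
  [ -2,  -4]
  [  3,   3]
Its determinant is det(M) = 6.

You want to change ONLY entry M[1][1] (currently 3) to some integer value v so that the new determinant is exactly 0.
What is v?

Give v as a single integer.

det is linear in entry M[1][1]: det = old_det + (v - 3) * C_11
Cofactor C_11 = -2
Want det = 0: 6 + (v - 3) * -2 = 0
  (v - 3) = -6 / -2 = 3
  v = 3 + (3) = 6

Answer: 6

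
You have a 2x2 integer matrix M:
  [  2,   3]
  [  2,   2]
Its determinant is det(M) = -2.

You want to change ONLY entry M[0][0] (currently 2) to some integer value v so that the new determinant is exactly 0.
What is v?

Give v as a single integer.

det is linear in entry M[0][0]: det = old_det + (v - 2) * C_00
Cofactor C_00 = 2
Want det = 0: -2 + (v - 2) * 2 = 0
  (v - 2) = 2 / 2 = 1
  v = 2 + (1) = 3

Answer: 3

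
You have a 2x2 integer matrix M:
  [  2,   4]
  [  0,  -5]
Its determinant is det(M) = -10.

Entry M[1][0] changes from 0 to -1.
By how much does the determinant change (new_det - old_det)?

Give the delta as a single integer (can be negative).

Cofactor C_10 = -4
Entry delta = -1 - 0 = -1
Det delta = entry_delta * cofactor = -1 * -4 = 4

Answer: 4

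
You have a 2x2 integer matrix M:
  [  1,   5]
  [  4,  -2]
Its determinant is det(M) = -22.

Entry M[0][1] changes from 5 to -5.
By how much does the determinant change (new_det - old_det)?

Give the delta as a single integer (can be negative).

Cofactor C_01 = -4
Entry delta = -5 - 5 = -10
Det delta = entry_delta * cofactor = -10 * -4 = 40

Answer: 40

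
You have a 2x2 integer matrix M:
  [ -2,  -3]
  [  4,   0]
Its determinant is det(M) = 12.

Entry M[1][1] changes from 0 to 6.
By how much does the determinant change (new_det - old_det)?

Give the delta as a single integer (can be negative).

Cofactor C_11 = -2
Entry delta = 6 - 0 = 6
Det delta = entry_delta * cofactor = 6 * -2 = -12

Answer: -12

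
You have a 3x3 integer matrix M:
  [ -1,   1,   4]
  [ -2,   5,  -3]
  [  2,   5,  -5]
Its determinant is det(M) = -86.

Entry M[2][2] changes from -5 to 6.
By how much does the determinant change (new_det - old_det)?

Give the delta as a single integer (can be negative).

Cofactor C_22 = -3
Entry delta = 6 - -5 = 11
Det delta = entry_delta * cofactor = 11 * -3 = -33

Answer: -33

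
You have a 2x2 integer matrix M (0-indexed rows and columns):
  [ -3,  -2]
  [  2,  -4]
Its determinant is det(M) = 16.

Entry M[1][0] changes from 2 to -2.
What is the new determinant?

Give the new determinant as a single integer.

Answer: 8

Derivation:
det is linear in row 1: changing M[1][0] by delta changes det by delta * cofactor(1,0).
Cofactor C_10 = (-1)^(1+0) * minor(1,0) = 2
Entry delta = -2 - 2 = -4
Det delta = -4 * 2 = -8
New det = 16 + -8 = 8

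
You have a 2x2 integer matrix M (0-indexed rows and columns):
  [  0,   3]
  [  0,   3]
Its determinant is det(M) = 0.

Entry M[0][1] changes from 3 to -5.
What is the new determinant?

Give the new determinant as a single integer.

Answer: 0

Derivation:
det is linear in row 0: changing M[0][1] by delta changes det by delta * cofactor(0,1).
Cofactor C_01 = (-1)^(0+1) * minor(0,1) = 0
Entry delta = -5 - 3 = -8
Det delta = -8 * 0 = 0
New det = 0 + 0 = 0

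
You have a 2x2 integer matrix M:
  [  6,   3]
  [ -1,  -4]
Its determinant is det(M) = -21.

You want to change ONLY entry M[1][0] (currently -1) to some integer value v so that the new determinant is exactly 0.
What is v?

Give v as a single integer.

Answer: -8

Derivation:
det is linear in entry M[1][0]: det = old_det + (v - -1) * C_10
Cofactor C_10 = -3
Want det = 0: -21 + (v - -1) * -3 = 0
  (v - -1) = 21 / -3 = -7
  v = -1 + (-7) = -8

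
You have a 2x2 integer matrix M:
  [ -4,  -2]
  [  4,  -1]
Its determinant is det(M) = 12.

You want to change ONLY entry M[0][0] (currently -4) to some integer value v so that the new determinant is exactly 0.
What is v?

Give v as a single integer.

det is linear in entry M[0][0]: det = old_det + (v - -4) * C_00
Cofactor C_00 = -1
Want det = 0: 12 + (v - -4) * -1 = 0
  (v - -4) = -12 / -1 = 12
  v = -4 + (12) = 8

Answer: 8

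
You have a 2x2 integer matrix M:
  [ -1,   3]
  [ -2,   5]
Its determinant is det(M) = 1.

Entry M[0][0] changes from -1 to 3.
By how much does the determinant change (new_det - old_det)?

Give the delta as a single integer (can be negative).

Cofactor C_00 = 5
Entry delta = 3 - -1 = 4
Det delta = entry_delta * cofactor = 4 * 5 = 20

Answer: 20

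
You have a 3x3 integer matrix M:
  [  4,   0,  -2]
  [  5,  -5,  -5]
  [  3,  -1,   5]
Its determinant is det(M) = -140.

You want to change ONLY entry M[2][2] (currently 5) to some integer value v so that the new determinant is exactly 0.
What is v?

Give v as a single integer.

det is linear in entry M[2][2]: det = old_det + (v - 5) * C_22
Cofactor C_22 = -20
Want det = 0: -140 + (v - 5) * -20 = 0
  (v - 5) = 140 / -20 = -7
  v = 5 + (-7) = -2

Answer: -2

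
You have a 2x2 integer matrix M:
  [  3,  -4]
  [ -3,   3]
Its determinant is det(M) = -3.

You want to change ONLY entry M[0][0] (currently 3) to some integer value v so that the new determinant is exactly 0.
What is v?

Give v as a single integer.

Answer: 4

Derivation:
det is linear in entry M[0][0]: det = old_det + (v - 3) * C_00
Cofactor C_00 = 3
Want det = 0: -3 + (v - 3) * 3 = 0
  (v - 3) = 3 / 3 = 1
  v = 3 + (1) = 4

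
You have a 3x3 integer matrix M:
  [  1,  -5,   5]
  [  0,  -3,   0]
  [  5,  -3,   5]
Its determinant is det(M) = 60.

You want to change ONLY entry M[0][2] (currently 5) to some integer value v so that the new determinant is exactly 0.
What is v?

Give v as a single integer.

Answer: 1

Derivation:
det is linear in entry M[0][2]: det = old_det + (v - 5) * C_02
Cofactor C_02 = 15
Want det = 0: 60 + (v - 5) * 15 = 0
  (v - 5) = -60 / 15 = -4
  v = 5 + (-4) = 1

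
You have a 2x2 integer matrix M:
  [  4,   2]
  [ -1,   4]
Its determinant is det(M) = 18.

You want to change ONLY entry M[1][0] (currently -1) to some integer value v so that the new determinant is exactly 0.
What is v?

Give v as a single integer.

Answer: 8

Derivation:
det is linear in entry M[1][0]: det = old_det + (v - -1) * C_10
Cofactor C_10 = -2
Want det = 0: 18 + (v - -1) * -2 = 0
  (v - -1) = -18 / -2 = 9
  v = -1 + (9) = 8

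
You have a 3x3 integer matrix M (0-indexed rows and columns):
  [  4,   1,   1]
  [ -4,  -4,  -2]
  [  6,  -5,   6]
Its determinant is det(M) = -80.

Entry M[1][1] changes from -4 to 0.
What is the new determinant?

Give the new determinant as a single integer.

det is linear in row 1: changing M[1][1] by delta changes det by delta * cofactor(1,1).
Cofactor C_11 = (-1)^(1+1) * minor(1,1) = 18
Entry delta = 0 - -4 = 4
Det delta = 4 * 18 = 72
New det = -80 + 72 = -8

Answer: -8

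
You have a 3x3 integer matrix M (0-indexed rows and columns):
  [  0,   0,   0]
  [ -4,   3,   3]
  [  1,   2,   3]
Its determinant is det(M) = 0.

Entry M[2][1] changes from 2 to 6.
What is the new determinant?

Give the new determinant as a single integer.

Answer: 0

Derivation:
det is linear in row 2: changing M[2][1] by delta changes det by delta * cofactor(2,1).
Cofactor C_21 = (-1)^(2+1) * minor(2,1) = 0
Entry delta = 6 - 2 = 4
Det delta = 4 * 0 = 0
New det = 0 + 0 = 0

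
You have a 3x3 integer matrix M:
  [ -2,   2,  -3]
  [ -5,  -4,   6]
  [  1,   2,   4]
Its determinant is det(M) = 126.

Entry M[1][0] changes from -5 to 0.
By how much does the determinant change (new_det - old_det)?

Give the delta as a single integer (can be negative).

Cofactor C_10 = -14
Entry delta = 0 - -5 = 5
Det delta = entry_delta * cofactor = 5 * -14 = -70

Answer: -70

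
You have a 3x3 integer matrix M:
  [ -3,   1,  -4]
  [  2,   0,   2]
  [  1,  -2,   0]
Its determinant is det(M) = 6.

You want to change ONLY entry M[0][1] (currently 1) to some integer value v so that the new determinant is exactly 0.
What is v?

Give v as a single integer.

det is linear in entry M[0][1]: det = old_det + (v - 1) * C_01
Cofactor C_01 = 2
Want det = 0: 6 + (v - 1) * 2 = 0
  (v - 1) = -6 / 2 = -3
  v = 1 + (-3) = -2

Answer: -2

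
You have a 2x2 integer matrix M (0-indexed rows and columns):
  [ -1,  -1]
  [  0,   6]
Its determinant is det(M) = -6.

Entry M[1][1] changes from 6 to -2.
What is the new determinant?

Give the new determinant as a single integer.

det is linear in row 1: changing M[1][1] by delta changes det by delta * cofactor(1,1).
Cofactor C_11 = (-1)^(1+1) * minor(1,1) = -1
Entry delta = -2 - 6 = -8
Det delta = -8 * -1 = 8
New det = -6 + 8 = 2

Answer: 2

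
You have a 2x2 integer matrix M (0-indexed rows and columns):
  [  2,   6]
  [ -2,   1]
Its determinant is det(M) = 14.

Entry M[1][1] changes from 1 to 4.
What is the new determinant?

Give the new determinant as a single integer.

Answer: 20

Derivation:
det is linear in row 1: changing M[1][1] by delta changes det by delta * cofactor(1,1).
Cofactor C_11 = (-1)^(1+1) * minor(1,1) = 2
Entry delta = 4 - 1 = 3
Det delta = 3 * 2 = 6
New det = 14 + 6 = 20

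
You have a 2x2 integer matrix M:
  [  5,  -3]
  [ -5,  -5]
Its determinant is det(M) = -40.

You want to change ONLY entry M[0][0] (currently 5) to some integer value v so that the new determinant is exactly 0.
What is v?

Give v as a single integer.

det is linear in entry M[0][0]: det = old_det + (v - 5) * C_00
Cofactor C_00 = -5
Want det = 0: -40 + (v - 5) * -5 = 0
  (v - 5) = 40 / -5 = -8
  v = 5 + (-8) = -3

Answer: -3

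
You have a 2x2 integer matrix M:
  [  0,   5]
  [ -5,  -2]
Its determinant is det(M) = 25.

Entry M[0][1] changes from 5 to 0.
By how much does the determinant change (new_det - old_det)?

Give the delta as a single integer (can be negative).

Cofactor C_01 = 5
Entry delta = 0 - 5 = -5
Det delta = entry_delta * cofactor = -5 * 5 = -25

Answer: -25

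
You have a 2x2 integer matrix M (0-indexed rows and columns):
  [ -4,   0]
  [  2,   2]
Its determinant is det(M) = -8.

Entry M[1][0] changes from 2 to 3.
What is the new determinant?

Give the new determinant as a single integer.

det is linear in row 1: changing M[1][0] by delta changes det by delta * cofactor(1,0).
Cofactor C_10 = (-1)^(1+0) * minor(1,0) = 0
Entry delta = 3 - 2 = 1
Det delta = 1 * 0 = 0
New det = -8 + 0 = -8

Answer: -8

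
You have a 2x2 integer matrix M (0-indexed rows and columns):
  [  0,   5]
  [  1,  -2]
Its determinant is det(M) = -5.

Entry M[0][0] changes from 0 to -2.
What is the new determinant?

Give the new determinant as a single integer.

det is linear in row 0: changing M[0][0] by delta changes det by delta * cofactor(0,0).
Cofactor C_00 = (-1)^(0+0) * minor(0,0) = -2
Entry delta = -2 - 0 = -2
Det delta = -2 * -2 = 4
New det = -5 + 4 = -1

Answer: -1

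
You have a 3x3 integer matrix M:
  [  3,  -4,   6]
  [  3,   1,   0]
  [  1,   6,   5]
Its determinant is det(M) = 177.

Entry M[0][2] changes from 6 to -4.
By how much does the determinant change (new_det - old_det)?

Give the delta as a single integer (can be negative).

Answer: -170

Derivation:
Cofactor C_02 = 17
Entry delta = -4 - 6 = -10
Det delta = entry_delta * cofactor = -10 * 17 = -170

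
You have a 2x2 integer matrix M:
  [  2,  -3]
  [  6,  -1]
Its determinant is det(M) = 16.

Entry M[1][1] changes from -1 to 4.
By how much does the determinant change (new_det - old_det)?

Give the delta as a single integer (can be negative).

Cofactor C_11 = 2
Entry delta = 4 - -1 = 5
Det delta = entry_delta * cofactor = 5 * 2 = 10

Answer: 10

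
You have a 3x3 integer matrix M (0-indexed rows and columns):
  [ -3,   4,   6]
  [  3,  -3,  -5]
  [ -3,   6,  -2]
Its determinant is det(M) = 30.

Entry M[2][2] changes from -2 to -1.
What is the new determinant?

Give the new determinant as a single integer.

Answer: 27

Derivation:
det is linear in row 2: changing M[2][2] by delta changes det by delta * cofactor(2,2).
Cofactor C_22 = (-1)^(2+2) * minor(2,2) = -3
Entry delta = -1 - -2 = 1
Det delta = 1 * -3 = -3
New det = 30 + -3 = 27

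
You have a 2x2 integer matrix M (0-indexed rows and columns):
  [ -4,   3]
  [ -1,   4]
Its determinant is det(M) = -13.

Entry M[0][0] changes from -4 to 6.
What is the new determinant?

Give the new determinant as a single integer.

Answer: 27

Derivation:
det is linear in row 0: changing M[0][0] by delta changes det by delta * cofactor(0,0).
Cofactor C_00 = (-1)^(0+0) * minor(0,0) = 4
Entry delta = 6 - -4 = 10
Det delta = 10 * 4 = 40
New det = -13 + 40 = 27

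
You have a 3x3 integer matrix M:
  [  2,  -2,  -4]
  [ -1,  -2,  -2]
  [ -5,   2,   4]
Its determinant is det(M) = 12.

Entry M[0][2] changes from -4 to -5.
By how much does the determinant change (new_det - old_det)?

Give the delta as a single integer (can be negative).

Answer: 12

Derivation:
Cofactor C_02 = -12
Entry delta = -5 - -4 = -1
Det delta = entry_delta * cofactor = -1 * -12 = 12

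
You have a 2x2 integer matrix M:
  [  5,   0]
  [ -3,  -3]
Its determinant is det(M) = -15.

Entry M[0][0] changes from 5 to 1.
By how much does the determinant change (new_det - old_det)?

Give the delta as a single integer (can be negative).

Answer: 12

Derivation:
Cofactor C_00 = -3
Entry delta = 1 - 5 = -4
Det delta = entry_delta * cofactor = -4 * -3 = 12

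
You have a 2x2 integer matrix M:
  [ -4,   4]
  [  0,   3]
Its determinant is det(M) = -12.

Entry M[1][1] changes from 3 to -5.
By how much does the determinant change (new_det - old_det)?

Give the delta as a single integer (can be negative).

Cofactor C_11 = -4
Entry delta = -5 - 3 = -8
Det delta = entry_delta * cofactor = -8 * -4 = 32

Answer: 32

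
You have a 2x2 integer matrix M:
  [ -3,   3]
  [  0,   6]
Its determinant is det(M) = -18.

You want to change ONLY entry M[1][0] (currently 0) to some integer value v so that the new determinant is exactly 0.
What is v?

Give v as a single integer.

Answer: -6

Derivation:
det is linear in entry M[1][0]: det = old_det + (v - 0) * C_10
Cofactor C_10 = -3
Want det = 0: -18 + (v - 0) * -3 = 0
  (v - 0) = 18 / -3 = -6
  v = 0 + (-6) = -6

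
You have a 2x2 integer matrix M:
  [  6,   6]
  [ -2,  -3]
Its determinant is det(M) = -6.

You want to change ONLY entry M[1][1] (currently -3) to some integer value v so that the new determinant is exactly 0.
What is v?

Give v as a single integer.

Answer: -2

Derivation:
det is linear in entry M[1][1]: det = old_det + (v - -3) * C_11
Cofactor C_11 = 6
Want det = 0: -6 + (v - -3) * 6 = 0
  (v - -3) = 6 / 6 = 1
  v = -3 + (1) = -2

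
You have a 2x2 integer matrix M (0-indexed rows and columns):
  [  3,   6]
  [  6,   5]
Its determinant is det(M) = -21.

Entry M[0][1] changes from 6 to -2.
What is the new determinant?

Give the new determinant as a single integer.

det is linear in row 0: changing M[0][1] by delta changes det by delta * cofactor(0,1).
Cofactor C_01 = (-1)^(0+1) * minor(0,1) = -6
Entry delta = -2 - 6 = -8
Det delta = -8 * -6 = 48
New det = -21 + 48 = 27

Answer: 27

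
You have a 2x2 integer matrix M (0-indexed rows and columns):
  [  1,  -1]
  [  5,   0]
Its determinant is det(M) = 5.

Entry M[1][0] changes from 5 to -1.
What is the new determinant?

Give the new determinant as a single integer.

det is linear in row 1: changing M[1][0] by delta changes det by delta * cofactor(1,0).
Cofactor C_10 = (-1)^(1+0) * minor(1,0) = 1
Entry delta = -1 - 5 = -6
Det delta = -6 * 1 = -6
New det = 5 + -6 = -1

Answer: -1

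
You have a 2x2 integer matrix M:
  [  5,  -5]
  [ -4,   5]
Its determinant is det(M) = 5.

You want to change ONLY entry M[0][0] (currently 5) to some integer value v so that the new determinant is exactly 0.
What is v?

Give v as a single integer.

det is linear in entry M[0][0]: det = old_det + (v - 5) * C_00
Cofactor C_00 = 5
Want det = 0: 5 + (v - 5) * 5 = 0
  (v - 5) = -5 / 5 = -1
  v = 5 + (-1) = 4

Answer: 4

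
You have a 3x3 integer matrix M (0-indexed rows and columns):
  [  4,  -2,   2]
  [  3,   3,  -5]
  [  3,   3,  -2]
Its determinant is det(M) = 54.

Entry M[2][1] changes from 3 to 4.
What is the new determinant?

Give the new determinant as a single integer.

Answer: 80

Derivation:
det is linear in row 2: changing M[2][1] by delta changes det by delta * cofactor(2,1).
Cofactor C_21 = (-1)^(2+1) * minor(2,1) = 26
Entry delta = 4 - 3 = 1
Det delta = 1 * 26 = 26
New det = 54 + 26 = 80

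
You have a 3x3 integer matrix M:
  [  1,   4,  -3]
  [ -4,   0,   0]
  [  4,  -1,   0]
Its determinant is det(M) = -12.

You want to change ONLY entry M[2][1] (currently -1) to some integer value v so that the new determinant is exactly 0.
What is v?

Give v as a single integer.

det is linear in entry M[2][1]: det = old_det + (v - -1) * C_21
Cofactor C_21 = 12
Want det = 0: -12 + (v - -1) * 12 = 0
  (v - -1) = 12 / 12 = 1
  v = -1 + (1) = 0

Answer: 0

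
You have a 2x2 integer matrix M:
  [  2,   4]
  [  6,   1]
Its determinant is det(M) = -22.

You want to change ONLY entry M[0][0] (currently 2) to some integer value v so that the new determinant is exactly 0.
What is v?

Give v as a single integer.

Answer: 24

Derivation:
det is linear in entry M[0][0]: det = old_det + (v - 2) * C_00
Cofactor C_00 = 1
Want det = 0: -22 + (v - 2) * 1 = 0
  (v - 2) = 22 / 1 = 22
  v = 2 + (22) = 24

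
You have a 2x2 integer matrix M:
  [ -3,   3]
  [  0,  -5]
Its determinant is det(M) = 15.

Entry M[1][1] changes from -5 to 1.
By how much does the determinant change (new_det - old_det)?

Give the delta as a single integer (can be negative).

Cofactor C_11 = -3
Entry delta = 1 - -5 = 6
Det delta = entry_delta * cofactor = 6 * -3 = -18

Answer: -18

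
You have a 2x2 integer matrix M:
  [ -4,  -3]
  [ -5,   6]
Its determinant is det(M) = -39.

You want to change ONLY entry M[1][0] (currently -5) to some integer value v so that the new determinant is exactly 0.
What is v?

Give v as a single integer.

Answer: 8

Derivation:
det is linear in entry M[1][0]: det = old_det + (v - -5) * C_10
Cofactor C_10 = 3
Want det = 0: -39 + (v - -5) * 3 = 0
  (v - -5) = 39 / 3 = 13
  v = -5 + (13) = 8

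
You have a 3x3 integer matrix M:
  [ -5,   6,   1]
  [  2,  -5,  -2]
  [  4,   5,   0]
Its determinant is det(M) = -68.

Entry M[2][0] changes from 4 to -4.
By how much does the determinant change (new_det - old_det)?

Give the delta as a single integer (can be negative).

Cofactor C_20 = -7
Entry delta = -4 - 4 = -8
Det delta = entry_delta * cofactor = -8 * -7 = 56

Answer: 56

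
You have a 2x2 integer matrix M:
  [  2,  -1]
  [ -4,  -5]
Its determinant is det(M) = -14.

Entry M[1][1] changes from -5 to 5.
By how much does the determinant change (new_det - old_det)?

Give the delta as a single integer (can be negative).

Cofactor C_11 = 2
Entry delta = 5 - -5 = 10
Det delta = entry_delta * cofactor = 10 * 2 = 20

Answer: 20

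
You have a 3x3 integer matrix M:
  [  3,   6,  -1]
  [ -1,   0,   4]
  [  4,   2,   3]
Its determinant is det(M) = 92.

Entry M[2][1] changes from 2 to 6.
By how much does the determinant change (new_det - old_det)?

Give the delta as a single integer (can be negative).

Answer: -44

Derivation:
Cofactor C_21 = -11
Entry delta = 6 - 2 = 4
Det delta = entry_delta * cofactor = 4 * -11 = -44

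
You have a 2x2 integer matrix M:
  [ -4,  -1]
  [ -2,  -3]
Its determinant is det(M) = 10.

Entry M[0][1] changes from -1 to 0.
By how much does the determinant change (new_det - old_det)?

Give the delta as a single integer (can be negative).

Answer: 2

Derivation:
Cofactor C_01 = 2
Entry delta = 0 - -1 = 1
Det delta = entry_delta * cofactor = 1 * 2 = 2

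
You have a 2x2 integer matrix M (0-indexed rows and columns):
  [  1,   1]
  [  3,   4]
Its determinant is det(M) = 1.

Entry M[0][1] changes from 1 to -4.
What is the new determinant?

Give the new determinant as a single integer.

Answer: 16

Derivation:
det is linear in row 0: changing M[0][1] by delta changes det by delta * cofactor(0,1).
Cofactor C_01 = (-1)^(0+1) * minor(0,1) = -3
Entry delta = -4 - 1 = -5
Det delta = -5 * -3 = 15
New det = 1 + 15 = 16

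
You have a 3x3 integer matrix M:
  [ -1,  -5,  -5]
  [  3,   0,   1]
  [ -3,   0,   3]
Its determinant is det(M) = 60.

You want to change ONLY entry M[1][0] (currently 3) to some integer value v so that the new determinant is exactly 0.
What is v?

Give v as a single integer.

det is linear in entry M[1][0]: det = old_det + (v - 3) * C_10
Cofactor C_10 = 15
Want det = 0: 60 + (v - 3) * 15 = 0
  (v - 3) = -60 / 15 = -4
  v = 3 + (-4) = -1

Answer: -1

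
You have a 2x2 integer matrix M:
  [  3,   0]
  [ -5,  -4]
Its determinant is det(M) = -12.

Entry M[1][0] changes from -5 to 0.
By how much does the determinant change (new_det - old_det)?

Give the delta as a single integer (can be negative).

Answer: 0

Derivation:
Cofactor C_10 = 0
Entry delta = 0 - -5 = 5
Det delta = entry_delta * cofactor = 5 * 0 = 0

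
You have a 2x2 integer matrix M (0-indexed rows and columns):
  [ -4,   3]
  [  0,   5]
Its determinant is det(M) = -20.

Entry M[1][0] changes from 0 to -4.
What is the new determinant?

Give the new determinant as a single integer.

Answer: -8

Derivation:
det is linear in row 1: changing M[1][0] by delta changes det by delta * cofactor(1,0).
Cofactor C_10 = (-1)^(1+0) * minor(1,0) = -3
Entry delta = -4 - 0 = -4
Det delta = -4 * -3 = 12
New det = -20 + 12 = -8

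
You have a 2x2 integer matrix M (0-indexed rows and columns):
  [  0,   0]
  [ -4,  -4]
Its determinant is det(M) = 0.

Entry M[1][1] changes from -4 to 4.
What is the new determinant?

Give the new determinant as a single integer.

det is linear in row 1: changing M[1][1] by delta changes det by delta * cofactor(1,1).
Cofactor C_11 = (-1)^(1+1) * minor(1,1) = 0
Entry delta = 4 - -4 = 8
Det delta = 8 * 0 = 0
New det = 0 + 0 = 0

Answer: 0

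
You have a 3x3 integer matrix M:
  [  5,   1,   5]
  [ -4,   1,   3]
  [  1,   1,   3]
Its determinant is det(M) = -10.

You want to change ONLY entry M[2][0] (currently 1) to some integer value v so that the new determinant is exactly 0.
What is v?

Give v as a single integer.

det is linear in entry M[2][0]: det = old_det + (v - 1) * C_20
Cofactor C_20 = -2
Want det = 0: -10 + (v - 1) * -2 = 0
  (v - 1) = 10 / -2 = -5
  v = 1 + (-5) = -4

Answer: -4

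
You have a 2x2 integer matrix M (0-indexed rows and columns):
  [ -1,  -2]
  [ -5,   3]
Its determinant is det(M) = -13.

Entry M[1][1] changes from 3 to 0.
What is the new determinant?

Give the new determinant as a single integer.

Answer: -10

Derivation:
det is linear in row 1: changing M[1][1] by delta changes det by delta * cofactor(1,1).
Cofactor C_11 = (-1)^(1+1) * minor(1,1) = -1
Entry delta = 0 - 3 = -3
Det delta = -3 * -1 = 3
New det = -13 + 3 = -10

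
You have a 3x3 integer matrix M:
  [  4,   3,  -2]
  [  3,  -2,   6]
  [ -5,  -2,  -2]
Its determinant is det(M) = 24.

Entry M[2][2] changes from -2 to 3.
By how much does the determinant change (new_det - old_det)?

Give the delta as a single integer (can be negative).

Answer: -85

Derivation:
Cofactor C_22 = -17
Entry delta = 3 - -2 = 5
Det delta = entry_delta * cofactor = 5 * -17 = -85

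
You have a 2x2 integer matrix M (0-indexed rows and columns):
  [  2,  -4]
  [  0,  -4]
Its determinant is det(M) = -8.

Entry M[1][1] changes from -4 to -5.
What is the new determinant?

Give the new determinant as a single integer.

det is linear in row 1: changing M[1][1] by delta changes det by delta * cofactor(1,1).
Cofactor C_11 = (-1)^(1+1) * minor(1,1) = 2
Entry delta = -5 - -4 = -1
Det delta = -1 * 2 = -2
New det = -8 + -2 = -10

Answer: -10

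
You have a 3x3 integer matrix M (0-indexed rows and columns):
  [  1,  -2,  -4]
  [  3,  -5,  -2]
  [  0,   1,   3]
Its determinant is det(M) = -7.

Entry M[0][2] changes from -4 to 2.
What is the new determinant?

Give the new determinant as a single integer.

det is linear in row 0: changing M[0][2] by delta changes det by delta * cofactor(0,2).
Cofactor C_02 = (-1)^(0+2) * minor(0,2) = 3
Entry delta = 2 - -4 = 6
Det delta = 6 * 3 = 18
New det = -7 + 18 = 11

Answer: 11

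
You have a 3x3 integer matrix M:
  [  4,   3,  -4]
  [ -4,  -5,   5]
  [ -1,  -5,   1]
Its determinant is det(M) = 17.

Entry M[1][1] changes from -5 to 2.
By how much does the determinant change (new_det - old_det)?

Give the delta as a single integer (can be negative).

Cofactor C_11 = 0
Entry delta = 2 - -5 = 7
Det delta = entry_delta * cofactor = 7 * 0 = 0

Answer: 0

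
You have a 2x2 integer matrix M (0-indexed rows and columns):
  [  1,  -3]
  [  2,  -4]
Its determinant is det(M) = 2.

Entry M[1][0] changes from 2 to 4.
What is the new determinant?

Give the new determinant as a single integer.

Answer: 8

Derivation:
det is linear in row 1: changing M[1][0] by delta changes det by delta * cofactor(1,0).
Cofactor C_10 = (-1)^(1+0) * minor(1,0) = 3
Entry delta = 4 - 2 = 2
Det delta = 2 * 3 = 6
New det = 2 + 6 = 8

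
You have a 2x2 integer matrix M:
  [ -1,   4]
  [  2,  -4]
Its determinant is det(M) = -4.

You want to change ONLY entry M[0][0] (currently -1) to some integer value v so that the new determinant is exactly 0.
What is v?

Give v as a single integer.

Answer: -2

Derivation:
det is linear in entry M[0][0]: det = old_det + (v - -1) * C_00
Cofactor C_00 = -4
Want det = 0: -4 + (v - -1) * -4 = 0
  (v - -1) = 4 / -4 = -1
  v = -1 + (-1) = -2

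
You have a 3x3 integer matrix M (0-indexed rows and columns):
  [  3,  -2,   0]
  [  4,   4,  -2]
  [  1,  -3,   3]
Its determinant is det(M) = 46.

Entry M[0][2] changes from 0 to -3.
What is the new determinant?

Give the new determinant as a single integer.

Answer: 94

Derivation:
det is linear in row 0: changing M[0][2] by delta changes det by delta * cofactor(0,2).
Cofactor C_02 = (-1)^(0+2) * minor(0,2) = -16
Entry delta = -3 - 0 = -3
Det delta = -3 * -16 = 48
New det = 46 + 48 = 94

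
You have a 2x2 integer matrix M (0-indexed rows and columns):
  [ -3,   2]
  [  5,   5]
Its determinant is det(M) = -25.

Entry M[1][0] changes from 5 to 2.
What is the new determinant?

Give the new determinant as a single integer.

Answer: -19

Derivation:
det is linear in row 1: changing M[1][0] by delta changes det by delta * cofactor(1,0).
Cofactor C_10 = (-1)^(1+0) * minor(1,0) = -2
Entry delta = 2 - 5 = -3
Det delta = -3 * -2 = 6
New det = -25 + 6 = -19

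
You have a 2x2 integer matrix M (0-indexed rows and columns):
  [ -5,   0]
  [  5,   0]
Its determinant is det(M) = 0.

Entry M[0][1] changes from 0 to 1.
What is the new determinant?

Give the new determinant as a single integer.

Answer: -5

Derivation:
det is linear in row 0: changing M[0][1] by delta changes det by delta * cofactor(0,1).
Cofactor C_01 = (-1)^(0+1) * minor(0,1) = -5
Entry delta = 1 - 0 = 1
Det delta = 1 * -5 = -5
New det = 0 + -5 = -5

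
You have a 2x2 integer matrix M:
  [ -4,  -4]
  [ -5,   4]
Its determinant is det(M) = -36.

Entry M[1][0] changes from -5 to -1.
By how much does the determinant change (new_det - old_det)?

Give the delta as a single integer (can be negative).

Answer: 16

Derivation:
Cofactor C_10 = 4
Entry delta = -1 - -5 = 4
Det delta = entry_delta * cofactor = 4 * 4 = 16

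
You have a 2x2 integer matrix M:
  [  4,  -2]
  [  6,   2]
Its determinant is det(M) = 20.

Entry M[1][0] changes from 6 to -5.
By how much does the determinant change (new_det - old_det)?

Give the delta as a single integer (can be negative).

Answer: -22

Derivation:
Cofactor C_10 = 2
Entry delta = -5 - 6 = -11
Det delta = entry_delta * cofactor = -11 * 2 = -22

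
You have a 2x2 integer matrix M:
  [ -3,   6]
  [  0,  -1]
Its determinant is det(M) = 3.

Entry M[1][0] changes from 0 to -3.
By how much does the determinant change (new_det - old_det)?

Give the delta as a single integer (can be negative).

Answer: 18

Derivation:
Cofactor C_10 = -6
Entry delta = -3 - 0 = -3
Det delta = entry_delta * cofactor = -3 * -6 = 18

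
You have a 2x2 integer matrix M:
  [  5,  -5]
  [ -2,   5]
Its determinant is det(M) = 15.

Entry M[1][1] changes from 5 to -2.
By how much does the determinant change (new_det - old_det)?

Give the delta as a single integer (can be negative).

Answer: -35

Derivation:
Cofactor C_11 = 5
Entry delta = -2 - 5 = -7
Det delta = entry_delta * cofactor = -7 * 5 = -35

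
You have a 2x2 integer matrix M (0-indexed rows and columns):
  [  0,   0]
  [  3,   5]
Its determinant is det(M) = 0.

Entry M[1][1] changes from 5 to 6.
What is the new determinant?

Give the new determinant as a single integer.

det is linear in row 1: changing M[1][1] by delta changes det by delta * cofactor(1,1).
Cofactor C_11 = (-1)^(1+1) * minor(1,1) = 0
Entry delta = 6 - 5 = 1
Det delta = 1 * 0 = 0
New det = 0 + 0 = 0

Answer: 0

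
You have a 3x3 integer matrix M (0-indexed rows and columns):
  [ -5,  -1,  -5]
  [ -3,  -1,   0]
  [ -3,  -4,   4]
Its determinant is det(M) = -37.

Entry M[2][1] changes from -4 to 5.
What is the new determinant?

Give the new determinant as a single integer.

Answer: 98

Derivation:
det is linear in row 2: changing M[2][1] by delta changes det by delta * cofactor(2,1).
Cofactor C_21 = (-1)^(2+1) * minor(2,1) = 15
Entry delta = 5 - -4 = 9
Det delta = 9 * 15 = 135
New det = -37 + 135 = 98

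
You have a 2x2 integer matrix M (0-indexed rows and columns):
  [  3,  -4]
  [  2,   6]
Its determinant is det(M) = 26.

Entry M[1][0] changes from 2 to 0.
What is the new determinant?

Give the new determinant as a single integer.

Answer: 18

Derivation:
det is linear in row 1: changing M[1][0] by delta changes det by delta * cofactor(1,0).
Cofactor C_10 = (-1)^(1+0) * minor(1,0) = 4
Entry delta = 0 - 2 = -2
Det delta = -2 * 4 = -8
New det = 26 + -8 = 18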